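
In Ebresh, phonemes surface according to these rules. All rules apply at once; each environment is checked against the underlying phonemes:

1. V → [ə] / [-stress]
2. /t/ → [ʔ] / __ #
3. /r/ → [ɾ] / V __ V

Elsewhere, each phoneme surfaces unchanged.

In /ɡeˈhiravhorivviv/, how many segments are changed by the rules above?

Segments that undergo a rule: /e/ → [ə] (rule 1); /r/ → [ɾ] (rule 3); /a/ → [ə] (rule 1); /o/ → [ə] (rule 1); /r/ → [ɾ] (rule 3); /i/ → [ə] (rule 1); /i/ → [ə] (rule 1).
All other segments surface unchanged.

7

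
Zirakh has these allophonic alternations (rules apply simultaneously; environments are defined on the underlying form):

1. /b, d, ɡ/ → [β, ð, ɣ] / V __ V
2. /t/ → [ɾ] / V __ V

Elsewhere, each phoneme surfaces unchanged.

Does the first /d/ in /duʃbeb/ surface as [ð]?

No

/d/ (word-initial): rule 1 targets it, but not between two vowels → unchanged [d].
The actual realization is [d], not [ð].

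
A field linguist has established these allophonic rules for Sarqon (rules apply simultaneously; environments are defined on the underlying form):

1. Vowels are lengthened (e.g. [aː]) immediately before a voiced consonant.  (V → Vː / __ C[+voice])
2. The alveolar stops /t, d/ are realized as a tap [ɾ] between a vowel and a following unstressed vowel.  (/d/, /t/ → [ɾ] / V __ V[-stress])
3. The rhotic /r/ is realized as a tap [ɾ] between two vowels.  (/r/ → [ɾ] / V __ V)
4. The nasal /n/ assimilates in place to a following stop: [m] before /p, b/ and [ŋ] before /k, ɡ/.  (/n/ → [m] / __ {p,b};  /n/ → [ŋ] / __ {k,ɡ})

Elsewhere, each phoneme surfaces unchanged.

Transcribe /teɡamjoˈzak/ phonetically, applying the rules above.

/t/ (word-initial): rule 2 targets it, but not between a vowel and a following unstressed vowel → unchanged [t].
Rule 1 applies to /e/ (between /t/ and /ɡ/: before a voiced consonant) → [eː].
/a/ (between /ɡ/ and /m/) occurs before a voiced consonant → [aː] by rule 1.
/o/ — between /j/ and /z/, before a voiced consonant — surfaces as [oː] (rule 1).
/a/ (between /z/ and /k/): rule 1 targets it, but not before a voiced consonant → unchanged [a].

[teːɡaːmjoːˈzak]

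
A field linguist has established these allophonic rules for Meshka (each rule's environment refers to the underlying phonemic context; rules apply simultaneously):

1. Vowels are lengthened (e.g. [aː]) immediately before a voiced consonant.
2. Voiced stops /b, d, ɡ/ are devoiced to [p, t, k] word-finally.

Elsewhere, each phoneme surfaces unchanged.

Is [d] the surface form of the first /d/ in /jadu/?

/d/ (between /a/ and /u/) fails the environment for rule 2, so it stays [d].
The actual realization is [d], which matches [d].

Yes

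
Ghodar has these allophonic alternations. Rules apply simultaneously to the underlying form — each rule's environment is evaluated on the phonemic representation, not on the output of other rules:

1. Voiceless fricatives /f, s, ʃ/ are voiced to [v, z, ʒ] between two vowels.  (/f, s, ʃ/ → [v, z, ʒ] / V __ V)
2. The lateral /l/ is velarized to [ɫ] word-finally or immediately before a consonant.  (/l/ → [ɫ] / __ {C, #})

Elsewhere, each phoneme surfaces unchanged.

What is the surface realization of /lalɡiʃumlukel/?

[laɫɡiʒumlukeɫ]

/l/ (word-initial) fails the environment for rule 2, so it stays [l].
/a/ — not in any rule's target class → [a].
Rule 2 applies to /l/ (between /a/ and /ɡ/: word-finally or immediately before a consonant) → [ɫ].
/ɡ/ (between /l/ and /i/) is unaffected → [ɡ].
/i/ — not in any rule's target class → [i].
/ʃ/ (between /i/ and /u/) occurs between two vowels → [ʒ] by rule 1.
/u/ — not in any rule's target class → [u].
/m/ (between /u/ and /l/) is unaffected → [m].
/l/ (between /m/ and /u/) fails the environment for rule 2, so it stays [l].
/u/ stays [u].
/k/ (between /u/ and /e/): no rule targets it → [k].
/e/ (between /k/ and /l/) is unaffected → [e].
/l/ — word-final, word-finally or immediately before a consonant — surfaces as [ɫ] (rule 2).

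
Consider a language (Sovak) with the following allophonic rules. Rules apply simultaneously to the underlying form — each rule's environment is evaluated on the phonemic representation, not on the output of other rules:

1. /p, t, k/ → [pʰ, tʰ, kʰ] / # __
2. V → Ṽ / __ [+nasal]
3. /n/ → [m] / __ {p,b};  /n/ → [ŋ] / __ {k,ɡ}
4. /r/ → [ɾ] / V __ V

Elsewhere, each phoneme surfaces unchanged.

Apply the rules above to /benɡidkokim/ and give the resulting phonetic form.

[bẽŋɡidkokĩm]

/b/ (word-initial): no rule targets it → [b].
/e/ — between /b/ and /n/, before a nasal consonant — surfaces as [ẽ] (rule 2).
Rule 3 applies to /n/ (between /e/ and /ɡ/: before a labial or velar stop) → [ŋ].
/ɡ/ (between /n/ and /i/): no rule targets it → [ɡ].
/i/ (between /ɡ/ and /d/) is in the target of rule 2 but the environment (before a nasal consonant) is not met → [i].
/d/ (between /i/ and /k/): no rule targets it → [d].
/k/ (between /d/ and /o/) fails the environment for rule 1, so it stays [k].
/o/ (between /k/ and /k/) is in the target of rule 2 but the environment (before a nasal consonant) is not met → [o].
/k/ (between /o/ and /i/) fails the environment for rule 1, so it stays [k].
Rule 2 applies to /i/ (between /k/ and /m/: before a nasal consonant) → [ĩ].
/m/ stays [m].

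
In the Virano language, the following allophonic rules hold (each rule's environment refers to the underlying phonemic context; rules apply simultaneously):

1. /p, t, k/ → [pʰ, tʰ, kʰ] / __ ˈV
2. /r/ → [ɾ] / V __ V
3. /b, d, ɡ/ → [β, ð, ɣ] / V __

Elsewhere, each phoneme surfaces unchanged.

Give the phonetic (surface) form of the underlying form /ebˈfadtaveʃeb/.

/b/ meets the environment for rule 3 (immediately after a vowel) → [β].
/d/ (between /a/ and /t/): immediately after a vowel, so rule 3 applies → [ð].
/t/ (between /d/ and /a/): rule 1 targets it, but not immediately before a stressed vowel → unchanged [t].
/b/ (word-final): immediately after a vowel, so rule 3 applies → [β].

[eβˈfaðtaveʃeβ]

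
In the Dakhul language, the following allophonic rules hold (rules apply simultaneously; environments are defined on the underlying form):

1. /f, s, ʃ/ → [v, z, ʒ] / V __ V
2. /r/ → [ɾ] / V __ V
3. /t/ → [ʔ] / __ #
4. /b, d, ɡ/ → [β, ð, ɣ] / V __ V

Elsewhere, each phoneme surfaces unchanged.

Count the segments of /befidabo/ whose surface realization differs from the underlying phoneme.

3

Segments that undergo a rule: /f/ → [v] (rule 1); /d/ → [ð] (rule 4); /b/ → [β] (rule 4).
All other segments surface unchanged.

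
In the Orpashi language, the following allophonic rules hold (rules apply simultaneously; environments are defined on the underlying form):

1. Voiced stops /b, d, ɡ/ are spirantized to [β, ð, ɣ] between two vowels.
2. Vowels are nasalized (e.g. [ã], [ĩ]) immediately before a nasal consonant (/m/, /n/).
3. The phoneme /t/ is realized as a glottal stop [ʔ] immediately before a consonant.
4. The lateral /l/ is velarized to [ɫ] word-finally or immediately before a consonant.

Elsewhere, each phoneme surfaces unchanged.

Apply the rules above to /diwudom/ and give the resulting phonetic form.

/d/ (word-initial): rule 1 targets it, but not between two vowels → unchanged [d].
/i/ (between /d/ and /w/): rule 2 targets it, but not before a nasal consonant → unchanged [i].
/w/ (between /i/ and /u/) is unaffected → [w].
/u/ (between /w/ and /d/): rule 2 targets it, but not before a nasal consonant → unchanged [u].
/d/ (between /u/ and /o/) occurs between two vowels → [ð] by rule 1.
/o/ — between /d/ and /m/, before a nasal consonant — surfaces as [õ] (rule 2).
/m/ (word-final) is unaffected → [m].

[diwuðõm]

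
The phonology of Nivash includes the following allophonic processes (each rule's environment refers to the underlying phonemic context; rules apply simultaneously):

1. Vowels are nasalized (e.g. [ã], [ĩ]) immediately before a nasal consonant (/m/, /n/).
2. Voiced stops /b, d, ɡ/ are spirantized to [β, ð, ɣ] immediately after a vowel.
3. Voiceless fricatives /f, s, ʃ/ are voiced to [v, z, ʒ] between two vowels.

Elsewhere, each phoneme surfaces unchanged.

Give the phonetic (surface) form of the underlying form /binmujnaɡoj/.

/b/ (word-initial): rule 2 targets it, but not immediately after a vowel → unchanged [b].
/i/ meets the environment for rule 1 (before a nasal consonant) → [ĩ].
/n/ stays [n].
/m/ stays [m].
/u/ (between /m/ and /j/) is in the target of rule 1 but the environment (before a nasal consonant) is not met → [u].
/j/ — not in any rule's target class → [j].
/n/ — not in any rule's target class → [n].
/a/ — between /n/ and /ɡ/; rule 1 does not apply here → [a].
/ɡ/ — between /a/ and /o/, immediately after a vowel — surfaces as [ɣ] (rule 2).
/o/ — between /ɡ/ and /j/; rule 1 does not apply here → [o].
/j/ (word-final) is unaffected → [j].

[bĩnmujnaɣoj]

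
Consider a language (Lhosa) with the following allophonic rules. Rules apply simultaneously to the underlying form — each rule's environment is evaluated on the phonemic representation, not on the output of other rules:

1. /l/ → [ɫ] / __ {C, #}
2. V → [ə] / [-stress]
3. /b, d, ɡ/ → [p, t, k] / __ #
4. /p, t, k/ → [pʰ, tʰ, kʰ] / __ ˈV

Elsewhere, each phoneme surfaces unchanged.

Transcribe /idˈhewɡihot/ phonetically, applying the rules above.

[ədˈhewɡəhət]

/i/ (word-initial): in an unstressed syllable, so rule 2 applies → [ə].
/d/ (between /i/ and /h/): rule 3 targets it, but not word-finally → unchanged [d].
/h/ (between /d/ and /e/) is unaffected → [h].
/e/ (between /h/ and /w/): rule 2 targets it, but not in an unstressed syllable → unchanged [e].
/w/ stays [w].
/ɡ/ (between /w/ and /i/) fails the environment for rule 3, so it stays [ɡ].
Rule 2 applies to /i/ (between /ɡ/ and /h/: in an unstressed syllable) → [ə].
/h/ stays [h].
/o/ (between /h/ and /t/) occurs in an unstressed syllable → [ə] by rule 2.
/t/ (word-final) is in the target of rule 4 but the environment (immediately before a stressed vowel) is not met → [t].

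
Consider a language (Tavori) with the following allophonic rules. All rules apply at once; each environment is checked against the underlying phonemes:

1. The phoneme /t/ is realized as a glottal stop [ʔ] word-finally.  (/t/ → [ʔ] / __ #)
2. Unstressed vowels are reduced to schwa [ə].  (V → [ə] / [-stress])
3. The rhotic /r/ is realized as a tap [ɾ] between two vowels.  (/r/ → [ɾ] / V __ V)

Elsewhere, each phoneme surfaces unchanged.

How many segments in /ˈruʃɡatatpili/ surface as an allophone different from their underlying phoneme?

Segments that undergo a rule: /a/ → [ə] (rule 2); /a/ → [ə] (rule 2); /i/ → [ə] (rule 2); /i/ → [ə] (rule 2).
All other segments surface unchanged.

4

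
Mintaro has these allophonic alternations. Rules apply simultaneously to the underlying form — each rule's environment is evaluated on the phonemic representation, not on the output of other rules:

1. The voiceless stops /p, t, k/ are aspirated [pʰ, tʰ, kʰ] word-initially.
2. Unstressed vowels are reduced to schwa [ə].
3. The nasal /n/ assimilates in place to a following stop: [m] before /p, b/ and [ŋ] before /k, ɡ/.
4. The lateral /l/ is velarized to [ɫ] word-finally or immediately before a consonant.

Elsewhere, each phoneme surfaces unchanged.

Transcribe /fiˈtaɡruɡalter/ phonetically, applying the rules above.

/f/ (word-initial) is unaffected → [f].
/i/ (between /f/ and /t/) occurs in an unstressed syllable → [ə] by rule 2.
/t/ (between /i/ and /a/): rule 1 targets it, but not word-initially → unchanged [t].
/a/ — between /t/ and /ɡ/; rule 2 does not apply here → [a].
/ɡ/ stays [ɡ].
/r/ (between /ɡ/ and /u/): no rule targets it → [r].
Rule 2 applies to /u/ (between /r/ and /ɡ/: in an unstressed syllable) → [ə].
/ɡ/ stays [ɡ].
/a/ (between /ɡ/ and /l/): in an unstressed syllable, so rule 2 applies → [ə].
/l/ (between /a/ and /t/): word-finally or immediately before a consonant, so rule 4 applies → [ɫ].
/t/ (between /l/ and /e/): rule 1 targets it, but not word-initially → unchanged [t].
/e/ (between /t/ and /r/) occurs in an unstressed syllable → [ə] by rule 2.
/r/ — not in any rule's target class → [r].

[fəˈtaɡrəɡəɫtər]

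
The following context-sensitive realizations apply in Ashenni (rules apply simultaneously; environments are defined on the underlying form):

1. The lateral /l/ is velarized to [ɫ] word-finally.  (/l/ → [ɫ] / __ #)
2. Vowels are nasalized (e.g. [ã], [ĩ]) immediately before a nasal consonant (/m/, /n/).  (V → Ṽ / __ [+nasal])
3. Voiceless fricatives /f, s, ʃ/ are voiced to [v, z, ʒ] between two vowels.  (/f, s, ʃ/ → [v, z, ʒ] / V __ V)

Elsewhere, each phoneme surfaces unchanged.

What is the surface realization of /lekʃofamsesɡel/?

[lekʃovãmsesɡeɫ]

/l/ (word-initial) is in the target of rule 1 but the environment (word-finally) is not met → [l].
/e/ (between /l/ and /k/): rule 2 targets it, but not before a nasal consonant → unchanged [e].
/k/ (between /e/ and /ʃ/): no rule targets it → [k].
/ʃ/ (between /k/ and /o/) fails the environment for rule 3, so it stays [ʃ].
/o/ (between /ʃ/ and /f/) fails the environment for rule 2, so it stays [o].
/f/ — between /o/ and /a/, between two vowels — surfaces as [v] (rule 3).
/a/ meets the environment for rule 2 (before a nasal consonant) → [ã].
/m/ (between /a/ and /s/): no rule targets it → [m].
/s/ — between /m/ and /e/; rule 3 does not apply here → [s].
/e/ — between /s/ and /s/; rule 2 does not apply here → [e].
/s/ (between /e/ and /ɡ/): rule 3 targets it, but not between two vowels → unchanged [s].
/ɡ/ (between /s/ and /e/) is unaffected → [ɡ].
/e/ — between /ɡ/ and /l/; rule 2 does not apply here → [e].
/l/ (word-final): word-finally, so rule 1 applies → [ɫ].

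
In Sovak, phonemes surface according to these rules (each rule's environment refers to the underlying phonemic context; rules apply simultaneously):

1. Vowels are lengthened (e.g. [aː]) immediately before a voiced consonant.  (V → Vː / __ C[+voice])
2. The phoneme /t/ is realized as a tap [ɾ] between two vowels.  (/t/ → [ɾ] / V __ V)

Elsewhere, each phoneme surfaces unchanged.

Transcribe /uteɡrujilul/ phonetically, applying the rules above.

[uɾeːɡruːjiːluːl]

/u/ — word-initial; rule 1 does not apply here → [u].
/t/ meets the environment for rule 2 (between two vowels) → [ɾ].
/e/ meets the environment for rule 1 (before a voiced consonant) → [eː].
/ɡ/ (between /e/ and /r/): no rule targets it → [ɡ].
/r/ (between /ɡ/ and /u/) is unaffected → [r].
/u/ — between /r/ and /j/, before a voiced consonant — surfaces as [uː] (rule 1).
/j/ — not in any rule's target class → [j].
/i/ (between /j/ and /l/) occurs before a voiced consonant → [iː] by rule 1.
/l/ stays [l].
/u/ — between /l/ and /l/, before a voiced consonant — surfaces as [uː] (rule 1).
/l/ (word-final) is unaffected → [l].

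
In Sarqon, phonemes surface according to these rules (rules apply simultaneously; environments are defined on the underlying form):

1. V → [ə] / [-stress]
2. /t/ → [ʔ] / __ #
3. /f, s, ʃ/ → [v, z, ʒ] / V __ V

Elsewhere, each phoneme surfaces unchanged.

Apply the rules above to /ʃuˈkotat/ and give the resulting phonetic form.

[ʃəˈkotəʔ]

/ʃ/ (word-initial) fails the environment for rule 3, so it stays [ʃ].
/u/ — between /ʃ/ and /k/, in an unstressed syllable — surfaces as [ə] (rule 1).
/o/ — between /k/ and /t/; rule 1 does not apply here → [o].
/t/ (between /o/ and /a/): rule 2 targets it, but not word-finally → unchanged [t].
/a/ (between /t/ and /t/): in an unstressed syllable, so rule 1 applies → [ə].
Rule 2 applies to /t/ (word-final: word-finally) → [ʔ].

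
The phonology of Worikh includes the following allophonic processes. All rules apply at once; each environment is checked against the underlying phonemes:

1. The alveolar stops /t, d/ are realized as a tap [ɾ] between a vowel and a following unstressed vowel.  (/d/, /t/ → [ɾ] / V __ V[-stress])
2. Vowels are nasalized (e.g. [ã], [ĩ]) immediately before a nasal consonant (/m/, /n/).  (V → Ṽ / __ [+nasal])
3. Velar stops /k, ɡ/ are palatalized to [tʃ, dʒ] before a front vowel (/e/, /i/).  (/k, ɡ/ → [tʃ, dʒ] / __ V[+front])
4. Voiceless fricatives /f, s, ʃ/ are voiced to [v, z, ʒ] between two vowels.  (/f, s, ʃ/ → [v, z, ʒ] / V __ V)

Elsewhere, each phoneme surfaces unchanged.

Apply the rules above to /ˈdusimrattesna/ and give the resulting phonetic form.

[ˈduzĩmrattesna]

/d/ — word-initial; rule 1 does not apply here → [d].
/u/ (between /d/ and /s/) fails the environment for rule 2, so it stays [u].
Rule 4 applies to /s/ (between /u/ and /i/: between two vowels) → [z].
/i/ — between /s/ and /m/, before a nasal consonant — surfaces as [ĩ] (rule 2).
/m/ — not in any rule's target class → [m].
/r/ — not in any rule's target class → [r].
/a/ — between /r/ and /t/; rule 2 does not apply here → [a].
/t/ (between /a/ and /t/): rule 1 targets it, but not between a vowel and a following unstressed vowel → unchanged [t].
/t/ (between /t/ and /e/) is in the target of rule 1 but the environment (between a vowel and a following unstressed vowel) is not met → [t].
/e/ (between /t/ and /s/) fails the environment for rule 2, so it stays [e].
/s/ (between /e/ and /n/) is in the target of rule 4 but the environment (between two vowels) is not met → [s].
/n/ stays [n].
/a/ (word-final): rule 2 targets it, but not before a nasal consonant → unchanged [a].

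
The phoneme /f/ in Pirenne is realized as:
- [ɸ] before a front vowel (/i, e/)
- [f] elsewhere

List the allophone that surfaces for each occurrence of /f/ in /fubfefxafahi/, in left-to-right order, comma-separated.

Occurrence 1 (position 1): no conditioning environment matches → elsewhere allophone [f].
Occurrence 2 (position 4): before a front vowel (/i, e/) → [ɸ].
Occurrence 3 (position 6): no conditioning environment matches → elsewhere allophone [f].
Occurrence 4 (position 9): no conditioning environment matches → elsewhere allophone [f].

[f], [ɸ], [f], [f]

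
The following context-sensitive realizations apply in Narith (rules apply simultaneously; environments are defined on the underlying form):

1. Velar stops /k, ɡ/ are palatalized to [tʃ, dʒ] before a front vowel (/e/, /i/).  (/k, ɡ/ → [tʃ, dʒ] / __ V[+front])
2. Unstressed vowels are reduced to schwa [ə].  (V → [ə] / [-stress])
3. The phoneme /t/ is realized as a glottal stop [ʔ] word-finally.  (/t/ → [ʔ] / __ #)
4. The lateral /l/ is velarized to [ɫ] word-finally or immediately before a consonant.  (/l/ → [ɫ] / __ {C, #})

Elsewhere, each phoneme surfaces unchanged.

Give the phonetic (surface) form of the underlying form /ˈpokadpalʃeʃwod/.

/p/ (word-initial): no rule targets it → [p].
/o/ (between /p/ and /k/): rule 2 targets it, but not in an unstressed syllable → unchanged [o].
/k/ (between /o/ and /a/): rule 1 targets it, but not before a front vowel → unchanged [k].
/a/ — between /k/ and /d/, in an unstressed syllable — surfaces as [ə] (rule 2).
/d/ stays [d].
/p/ stays [p].
Rule 2 applies to /a/ (between /p/ and /l/: in an unstressed syllable) → [ə].
/l/ (between /a/ and /ʃ/): word-finally or immediately before a consonant, so rule 4 applies → [ɫ].
/ʃ/ stays [ʃ].
/e/ — between /ʃ/ and /ʃ/, in an unstressed syllable — surfaces as [ə] (rule 2).
/ʃ/ (between /e/ and /w/): no rule targets it → [ʃ].
/w/ stays [w].
/o/ (between /w/ and /d/) occurs in an unstressed syllable → [ə] by rule 2.
/d/ (word-final) is unaffected → [d].

[ˈpokədpəɫʃəʃwəd]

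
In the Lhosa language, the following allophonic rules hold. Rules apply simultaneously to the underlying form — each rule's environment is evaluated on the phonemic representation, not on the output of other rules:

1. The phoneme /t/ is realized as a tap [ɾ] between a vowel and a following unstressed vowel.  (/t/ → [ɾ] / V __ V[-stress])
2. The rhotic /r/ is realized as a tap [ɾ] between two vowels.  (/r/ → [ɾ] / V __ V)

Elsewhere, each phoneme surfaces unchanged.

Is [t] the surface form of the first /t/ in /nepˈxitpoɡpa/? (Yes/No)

/t/ (between /i/ and /p/) is in the target of rule 1 but the environment (between a vowel and a following unstressed vowel) is not met → [t].
The actual realization is [t], which matches [t].

Yes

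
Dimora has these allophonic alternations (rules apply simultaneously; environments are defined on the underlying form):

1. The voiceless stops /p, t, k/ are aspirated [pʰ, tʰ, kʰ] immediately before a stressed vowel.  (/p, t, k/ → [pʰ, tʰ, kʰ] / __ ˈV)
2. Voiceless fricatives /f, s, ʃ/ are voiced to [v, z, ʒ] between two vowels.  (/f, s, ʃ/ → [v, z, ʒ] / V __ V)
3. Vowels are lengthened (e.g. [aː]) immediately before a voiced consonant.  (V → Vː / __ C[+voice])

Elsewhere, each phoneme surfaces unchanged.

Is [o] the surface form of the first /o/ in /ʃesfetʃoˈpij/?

Yes

/o/ (between /ʃ/ and /p/) fails the environment for rule 3, so it stays [o].
The actual realization is [o], which matches [o].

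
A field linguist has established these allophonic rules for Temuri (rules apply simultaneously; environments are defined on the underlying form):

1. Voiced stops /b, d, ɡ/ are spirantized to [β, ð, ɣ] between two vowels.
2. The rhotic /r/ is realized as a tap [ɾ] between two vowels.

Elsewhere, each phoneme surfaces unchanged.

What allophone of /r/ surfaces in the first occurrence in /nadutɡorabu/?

/r/ (between /o/ and /a/): between two vowels, so rule 2 applies → [ɾ].

[ɾ]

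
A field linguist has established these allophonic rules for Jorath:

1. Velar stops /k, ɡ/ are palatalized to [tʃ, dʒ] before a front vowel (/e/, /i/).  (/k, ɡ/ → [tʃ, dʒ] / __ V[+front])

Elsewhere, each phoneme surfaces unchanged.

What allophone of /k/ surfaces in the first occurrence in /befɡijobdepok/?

/k/ (word-final) is in the target of rule 1 but the environment (before a front vowel) is not met → [k].

[k]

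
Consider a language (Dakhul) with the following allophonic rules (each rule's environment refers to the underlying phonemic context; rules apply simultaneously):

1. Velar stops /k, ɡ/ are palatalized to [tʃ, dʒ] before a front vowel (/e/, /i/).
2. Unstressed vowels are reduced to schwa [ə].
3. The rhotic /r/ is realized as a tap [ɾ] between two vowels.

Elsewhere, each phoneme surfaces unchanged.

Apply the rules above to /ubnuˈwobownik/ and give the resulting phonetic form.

[əbnəˈwobəwnək]

/u/ — word-initial, in an unstressed syllable — surfaces as [ə] (rule 2).
/b/ — not in any rule's target class → [b].
/n/ (between /b/ and /u/) is unaffected → [n].
/u/ meets the environment for rule 2 (in an unstressed syllable) → [ə].
/w/ — not in any rule's target class → [w].
/o/ (between /w/ and /b/) is in the target of rule 2 but the environment (in an unstressed syllable) is not met → [o].
/b/ stays [b].
/o/ — between /b/ and /w/, in an unstressed syllable — surfaces as [ə] (rule 2).
/w/ (between /o/ and /n/) is unaffected → [w].
/n/ (between /w/ and /i/): no rule targets it → [n].
/i/ meets the environment for rule 2 (in an unstressed syllable) → [ə].
/k/ (word-final): rule 1 targets it, but not before a front vowel → unchanged [k].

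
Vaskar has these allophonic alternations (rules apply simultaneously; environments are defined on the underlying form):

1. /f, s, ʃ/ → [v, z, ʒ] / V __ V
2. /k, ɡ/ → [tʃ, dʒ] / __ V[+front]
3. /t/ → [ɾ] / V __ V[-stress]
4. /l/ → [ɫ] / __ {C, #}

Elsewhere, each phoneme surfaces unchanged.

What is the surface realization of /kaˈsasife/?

/k/ (word-initial): rule 2 targets it, but not before a front vowel → unchanged [k].
/a/ stays [a].
/s/ (between /a/ and /a/) occurs between two vowels → [z] by rule 1.
/a/ — not in any rule's target class → [a].
/s/ — between /a/ and /i/, between two vowels — surfaces as [z] (rule 1).
/i/ — not in any rule's target class → [i].
/f/ meets the environment for rule 1 (between two vowels) → [v].
/e/ (word-final): no rule targets it → [e].

[kaˈzazive]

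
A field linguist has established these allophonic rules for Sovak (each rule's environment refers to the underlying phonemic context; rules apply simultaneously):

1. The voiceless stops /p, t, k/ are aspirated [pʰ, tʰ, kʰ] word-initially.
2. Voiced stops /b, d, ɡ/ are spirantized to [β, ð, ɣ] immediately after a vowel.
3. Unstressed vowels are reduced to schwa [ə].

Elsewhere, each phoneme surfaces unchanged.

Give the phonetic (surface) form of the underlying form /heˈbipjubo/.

[həˈβipjəβə]

/h/ — not in any rule's target class → [h].
/e/ — between /h/ and /b/, in an unstressed syllable — surfaces as [ə] (rule 3).
/b/ (between /e/ and /i/) occurs immediately after a vowel → [β] by rule 2.
/i/ (between /b/ and /p/): rule 3 targets it, but not in an unstressed syllable → unchanged [i].
/p/ (between /i/ and /j/): rule 1 targets it, but not word-initially → unchanged [p].
/j/ — not in any rule's target class → [j].
/u/ — between /j/ and /b/, in an unstressed syllable — surfaces as [ə] (rule 3).
/b/ meets the environment for rule 2 (immediately after a vowel) → [β].
/o/ — word-final, in an unstressed syllable — surfaces as [ə] (rule 3).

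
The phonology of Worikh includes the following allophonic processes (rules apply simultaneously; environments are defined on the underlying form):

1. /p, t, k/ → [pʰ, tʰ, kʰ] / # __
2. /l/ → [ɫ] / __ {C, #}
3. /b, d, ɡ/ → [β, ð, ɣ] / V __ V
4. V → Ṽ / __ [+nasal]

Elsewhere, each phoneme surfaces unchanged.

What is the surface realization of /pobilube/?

[pʰoβiluβe]

Rule 1 applies to /p/ (word-initial: word-initially) → [pʰ].
/o/ (between /p/ and /b/) is in the target of rule 4 but the environment (before a nasal consonant) is not met → [o].
/b/ — between /o/ and /i/, between two vowels — surfaces as [β] (rule 3).
/i/ — between /b/ and /l/; rule 4 does not apply here → [i].
/l/ (between /i/ and /u/) is in the target of rule 2 but the environment (word-finally or immediately before a consonant) is not met → [l].
/u/ (between /l/ and /b/): rule 4 targets it, but not before a nasal consonant → unchanged [u].
/b/ (between /u/ and /e/) occurs between two vowels → [β] by rule 3.
/e/ (word-final) fails the environment for rule 4, so it stays [e].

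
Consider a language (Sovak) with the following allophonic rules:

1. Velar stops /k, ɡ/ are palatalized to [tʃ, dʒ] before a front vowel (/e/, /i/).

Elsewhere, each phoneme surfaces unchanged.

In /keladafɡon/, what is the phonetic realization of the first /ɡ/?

/ɡ/ (between /f/ and /o/): rule 1 targets it, but not before a front vowel → unchanged [ɡ].

[ɡ]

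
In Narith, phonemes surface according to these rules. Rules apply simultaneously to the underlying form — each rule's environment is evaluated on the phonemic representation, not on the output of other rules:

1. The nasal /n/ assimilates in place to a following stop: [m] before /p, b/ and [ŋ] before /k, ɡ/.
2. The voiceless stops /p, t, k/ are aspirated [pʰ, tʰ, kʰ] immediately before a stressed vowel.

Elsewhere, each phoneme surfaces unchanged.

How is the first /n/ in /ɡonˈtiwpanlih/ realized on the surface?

[n]

/n/ (between /o/ and /t/) is in the target of rule 1 but the environment (before a labial or velar stop) is not met → [n].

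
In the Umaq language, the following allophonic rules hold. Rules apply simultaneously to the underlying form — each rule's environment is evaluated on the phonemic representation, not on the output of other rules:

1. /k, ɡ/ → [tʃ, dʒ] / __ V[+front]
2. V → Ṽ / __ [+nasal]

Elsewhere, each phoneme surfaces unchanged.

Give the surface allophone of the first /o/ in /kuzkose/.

[o]

/o/ (between /k/ and /s/) is in the target of rule 2 but the environment (before a nasal consonant) is not met → [o].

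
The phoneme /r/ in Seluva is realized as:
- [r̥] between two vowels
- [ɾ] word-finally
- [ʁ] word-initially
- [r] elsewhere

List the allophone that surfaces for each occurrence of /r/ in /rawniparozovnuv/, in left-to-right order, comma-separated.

[ʁ], [r̥]

Occurrence 1 (position 1): word-initially → [ʁ].
Occurrence 2 (position 8): between two vowels → [r̥].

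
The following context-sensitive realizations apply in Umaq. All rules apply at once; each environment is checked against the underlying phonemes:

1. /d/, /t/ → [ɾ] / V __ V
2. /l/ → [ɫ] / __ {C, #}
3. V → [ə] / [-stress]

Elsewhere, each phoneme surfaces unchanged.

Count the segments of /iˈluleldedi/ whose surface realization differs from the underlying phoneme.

6

Segments that undergo a rule: /i/ → [ə] (rule 3); /e/ → [ə] (rule 3); /l/ → [ɫ] (rule 2); /e/ → [ə] (rule 3); /d/ → [ɾ] (rule 1); /i/ → [ə] (rule 3).
All other segments surface unchanged.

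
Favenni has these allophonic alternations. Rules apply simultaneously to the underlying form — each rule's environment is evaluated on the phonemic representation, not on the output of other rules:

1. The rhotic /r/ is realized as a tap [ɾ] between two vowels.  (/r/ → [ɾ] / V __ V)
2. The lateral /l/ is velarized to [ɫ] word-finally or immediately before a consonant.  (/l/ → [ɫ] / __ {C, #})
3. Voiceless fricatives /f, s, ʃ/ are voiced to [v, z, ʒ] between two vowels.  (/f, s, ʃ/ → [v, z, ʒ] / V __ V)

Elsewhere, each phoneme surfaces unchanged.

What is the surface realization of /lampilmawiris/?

[lampiɫmawiɾis]

/l/ (word-initial) fails the environment for rule 2, so it stays [l].
/l/ — between /i/ and /m/, word-finally or immediately before a consonant — surfaces as [ɫ] (rule 2).
/r/ meets the environment for rule 1 (between two vowels) → [ɾ].
/s/ (word-final) fails the environment for rule 3, so it stays [s].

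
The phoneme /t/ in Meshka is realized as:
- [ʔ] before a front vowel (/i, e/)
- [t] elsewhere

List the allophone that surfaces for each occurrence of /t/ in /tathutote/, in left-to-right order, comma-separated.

[t], [t], [t], [ʔ]

Occurrence 1 (position 1): no conditioning environment matches → elsewhere allophone [t].
Occurrence 2 (position 3): no conditioning environment matches → elsewhere allophone [t].
Occurrence 3 (position 6): no conditioning environment matches → elsewhere allophone [t].
Occurrence 4 (position 8): before a front vowel (/i, e/) → [ʔ].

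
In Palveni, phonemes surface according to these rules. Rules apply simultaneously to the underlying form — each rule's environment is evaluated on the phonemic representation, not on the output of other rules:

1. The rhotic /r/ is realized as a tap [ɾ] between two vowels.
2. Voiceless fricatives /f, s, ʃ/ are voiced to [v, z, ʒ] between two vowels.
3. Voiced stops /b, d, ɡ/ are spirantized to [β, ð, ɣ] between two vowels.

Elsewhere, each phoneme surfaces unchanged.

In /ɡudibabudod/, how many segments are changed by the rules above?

Segments that undergo a rule: /d/ → [ð] (rule 3); /b/ → [β] (rule 3); /b/ → [β] (rule 3); /d/ → [ð] (rule 3).
All other segments surface unchanged.

4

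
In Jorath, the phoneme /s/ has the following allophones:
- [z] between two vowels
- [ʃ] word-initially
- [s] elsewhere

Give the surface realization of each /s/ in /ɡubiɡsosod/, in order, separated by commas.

Occurrence 1 (position 6): no conditioning environment matches → elsewhere allophone [s].
Occurrence 2 (position 8): between two vowels → [z].

[s], [z]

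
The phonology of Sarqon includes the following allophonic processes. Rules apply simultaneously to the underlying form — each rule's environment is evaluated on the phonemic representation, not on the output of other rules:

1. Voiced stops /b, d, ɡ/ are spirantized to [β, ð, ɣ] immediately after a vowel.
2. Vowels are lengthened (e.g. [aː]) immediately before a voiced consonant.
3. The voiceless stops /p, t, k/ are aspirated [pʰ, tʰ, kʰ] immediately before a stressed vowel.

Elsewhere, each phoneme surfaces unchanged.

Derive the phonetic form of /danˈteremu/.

[daːnˈtʰeːreːmu]

/d/ (word-initial): rule 1 targets it, but not immediately after a vowel → unchanged [d].
/a/ — between /d/ and /n/, before a voiced consonant — surfaces as [aː] (rule 2).
Rule 3 applies to /t/ (between /n/ and /e/: immediately before a stressed vowel) → [tʰ].
/e/ (between /t/ and /r/): before a voiced consonant, so rule 2 applies → [eː].
Rule 2 applies to /e/ (between /r/ and /m/: before a voiced consonant) → [eː].
/u/ (word-final) is in the target of rule 2 but the environment (before a voiced consonant) is not met → [u].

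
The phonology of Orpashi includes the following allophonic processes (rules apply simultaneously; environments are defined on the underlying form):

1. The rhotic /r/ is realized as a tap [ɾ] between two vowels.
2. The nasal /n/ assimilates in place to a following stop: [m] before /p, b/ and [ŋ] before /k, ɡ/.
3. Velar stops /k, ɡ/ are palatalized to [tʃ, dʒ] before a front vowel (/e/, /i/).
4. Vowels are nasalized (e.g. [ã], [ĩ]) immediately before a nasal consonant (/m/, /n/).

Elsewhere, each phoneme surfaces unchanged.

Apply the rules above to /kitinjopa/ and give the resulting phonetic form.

/k/ (word-initial) occurs before a front vowel → [tʃ] by rule 3.
/i/ (between /k/ and /t/): rule 4 targets it, but not before a nasal consonant → unchanged [i].
/t/ (between /i/ and /i/) is unaffected → [t].
/i/ (between /t/ and /n/): before a nasal consonant, so rule 4 applies → [ĩ].
/n/ (between /i/ and /j/): rule 2 targets it, but not before a labial or velar stop → unchanged [n].
/j/ (between /n/ and /o/) is unaffected → [j].
/o/ (between /j/ and /p/) is in the target of rule 4 but the environment (before a nasal consonant) is not met → [o].
/p/ (between /o/ and /a/): no rule targets it → [p].
/a/ (word-final): rule 4 targets it, but not before a nasal consonant → unchanged [a].

[tʃitĩnjopa]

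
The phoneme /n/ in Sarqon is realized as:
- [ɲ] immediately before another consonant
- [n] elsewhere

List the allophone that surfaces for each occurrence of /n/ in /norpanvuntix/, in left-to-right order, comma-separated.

Occurrence 1 (position 1): no conditioning environment matches → elsewhere allophone [n].
Occurrence 2 (position 6): immediately before another consonant → [ɲ].
Occurrence 3 (position 9): immediately before another consonant → [ɲ].

[n], [ɲ], [ɲ]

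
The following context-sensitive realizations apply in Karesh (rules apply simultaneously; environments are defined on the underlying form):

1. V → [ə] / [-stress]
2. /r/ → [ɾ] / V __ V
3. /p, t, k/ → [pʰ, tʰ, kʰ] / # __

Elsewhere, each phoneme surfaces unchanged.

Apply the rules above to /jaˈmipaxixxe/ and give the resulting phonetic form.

[jəˈmipəxəxxə]

/a/ meets the environment for rule 1 (in an unstressed syllable) → [ə].
/i/ (between /m/ and /p/) is in the target of rule 1 but the environment (in an unstressed syllable) is not met → [i].
/p/ (between /i/ and /a/) is in the target of rule 3 but the environment (word-initially) is not met → [p].
/a/ (between /p/ and /x/) occurs in an unstressed syllable → [ə] by rule 1.
/i/ — between /x/ and /x/, in an unstressed syllable — surfaces as [ə] (rule 1).
/e/ (word-final): in an unstressed syllable, so rule 1 applies → [ə].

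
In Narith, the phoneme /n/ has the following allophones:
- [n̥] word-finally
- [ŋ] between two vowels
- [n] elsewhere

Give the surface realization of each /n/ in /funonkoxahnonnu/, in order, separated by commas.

Occurrence 1 (position 3): between two vowels → [ŋ].
Occurrence 2 (position 5): no conditioning environment matches → elsewhere allophone [n].
Occurrence 3 (position 11): no conditioning environment matches → elsewhere allophone [n].
Occurrence 4 (position 13): no conditioning environment matches → elsewhere allophone [n].
Occurrence 5 (position 14): no conditioning environment matches → elsewhere allophone [n].

[ŋ], [n], [n], [n], [n]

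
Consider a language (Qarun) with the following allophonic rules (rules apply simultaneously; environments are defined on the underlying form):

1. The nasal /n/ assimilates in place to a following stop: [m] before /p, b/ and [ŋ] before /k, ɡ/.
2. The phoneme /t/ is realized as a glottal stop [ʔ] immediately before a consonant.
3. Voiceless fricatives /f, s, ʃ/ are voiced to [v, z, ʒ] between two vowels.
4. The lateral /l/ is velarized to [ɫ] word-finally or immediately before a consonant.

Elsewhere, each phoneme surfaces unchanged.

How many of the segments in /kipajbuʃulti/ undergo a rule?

2

Segments that undergo a rule: /ʃ/ → [ʒ] (rule 3); /l/ → [ɫ] (rule 4).
All other segments surface unchanged.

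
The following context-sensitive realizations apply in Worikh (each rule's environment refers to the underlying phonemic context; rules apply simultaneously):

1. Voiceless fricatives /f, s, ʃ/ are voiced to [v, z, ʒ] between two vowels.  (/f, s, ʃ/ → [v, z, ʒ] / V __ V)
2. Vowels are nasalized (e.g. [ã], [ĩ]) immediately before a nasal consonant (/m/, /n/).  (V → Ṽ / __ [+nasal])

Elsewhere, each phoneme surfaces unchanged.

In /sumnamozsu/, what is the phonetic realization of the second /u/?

[u]

/u/ — word-final; rule 2 does not apply here → [u].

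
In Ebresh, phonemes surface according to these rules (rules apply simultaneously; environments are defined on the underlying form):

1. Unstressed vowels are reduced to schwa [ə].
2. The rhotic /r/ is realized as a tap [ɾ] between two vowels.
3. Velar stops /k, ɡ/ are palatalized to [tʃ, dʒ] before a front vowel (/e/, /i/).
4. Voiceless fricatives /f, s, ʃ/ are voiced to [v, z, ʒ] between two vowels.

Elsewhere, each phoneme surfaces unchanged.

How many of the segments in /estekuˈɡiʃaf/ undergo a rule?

Segments that undergo a rule: /e/ → [ə] (rule 1); /e/ → [ə] (rule 1); /u/ → [ə] (rule 1); /ɡ/ → [dʒ] (rule 3); /ʃ/ → [ʒ] (rule 4); /a/ → [ə] (rule 1).
All other segments surface unchanged.

6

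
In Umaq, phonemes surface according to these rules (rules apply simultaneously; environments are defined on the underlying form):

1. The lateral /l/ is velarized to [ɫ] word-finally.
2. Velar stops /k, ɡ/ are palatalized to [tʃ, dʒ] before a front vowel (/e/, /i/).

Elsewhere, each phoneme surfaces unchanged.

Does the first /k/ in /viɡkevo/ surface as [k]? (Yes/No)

No

/k/ — between /ɡ/ and /e/, before a front vowel — surfaces as [tʃ] (rule 2).
The actual realization is [tʃ], not [k].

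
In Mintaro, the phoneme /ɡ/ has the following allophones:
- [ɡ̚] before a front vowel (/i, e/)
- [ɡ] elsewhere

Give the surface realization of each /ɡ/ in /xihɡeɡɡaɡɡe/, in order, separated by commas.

Occurrence 1 (position 4): before a front vowel (/i, e/) → [ɡ̚].
Occurrence 2 (position 6): no conditioning environment matches → elsewhere allophone [ɡ].
Occurrence 3 (position 7): no conditioning environment matches → elsewhere allophone [ɡ].
Occurrence 4 (position 9): no conditioning environment matches → elsewhere allophone [ɡ].
Occurrence 5 (position 10): before a front vowel (/i, e/) → [ɡ̚].

[ɡ̚], [ɡ], [ɡ], [ɡ], [ɡ̚]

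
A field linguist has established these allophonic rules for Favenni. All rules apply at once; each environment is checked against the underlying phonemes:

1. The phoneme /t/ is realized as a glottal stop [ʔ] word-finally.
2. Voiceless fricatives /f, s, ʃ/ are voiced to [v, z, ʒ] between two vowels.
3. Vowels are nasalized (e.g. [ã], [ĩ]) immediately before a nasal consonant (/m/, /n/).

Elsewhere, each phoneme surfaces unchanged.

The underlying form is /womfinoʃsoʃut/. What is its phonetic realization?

[wõmfĩnoʃsoʒuʔ]

/o/ meets the environment for rule 3 (before a nasal consonant) → [õ].
/f/ — between /m/ and /i/; rule 2 does not apply here → [f].
/i/ meets the environment for rule 3 (before a nasal consonant) → [ĩ].
/o/ (between /n/ and /ʃ/): rule 3 targets it, but not before a nasal consonant → unchanged [o].
/ʃ/ — between /o/ and /s/; rule 2 does not apply here → [ʃ].
/s/ (between /ʃ/ and /o/): rule 2 targets it, but not between two vowels → unchanged [s].
/o/ (between /s/ and /ʃ/): rule 3 targets it, but not before a nasal consonant → unchanged [o].
Rule 2 applies to /ʃ/ (between /o/ and /u/: between two vowels) → [ʒ].
/u/ (between /ʃ/ and /t/) fails the environment for rule 3, so it stays [u].
/t/ (word-final) occurs word-finally → [ʔ] by rule 1.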